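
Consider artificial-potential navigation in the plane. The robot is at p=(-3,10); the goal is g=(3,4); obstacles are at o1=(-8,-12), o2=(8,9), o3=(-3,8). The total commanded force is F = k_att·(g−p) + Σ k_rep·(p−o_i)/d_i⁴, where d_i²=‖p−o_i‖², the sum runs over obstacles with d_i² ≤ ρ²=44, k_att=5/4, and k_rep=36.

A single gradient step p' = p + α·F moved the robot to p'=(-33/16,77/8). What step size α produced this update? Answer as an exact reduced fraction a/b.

F_att = 5/4·(g−p) = 5/4·(6,-6) = (7.5000,-7.5000)
o1: d²=509 > ρ²=44 → inactive
o2: d²=122 > ρ²=44 → inactive
o3: d²=4 ≤ ρ²=44; F_rep = 36·(0,2)/4² = (0.0000,4.5000)
F = F_att + ΣF_rep = (7.5000,-3.0000)
Δp = p'−p = (0.9375,-0.3750); α = Δx/Fx = (15/16) / (15/2) = 1/8
check: Δy/Fy = (-3/8) / (-3) = 1/8 ✓

α = 1/8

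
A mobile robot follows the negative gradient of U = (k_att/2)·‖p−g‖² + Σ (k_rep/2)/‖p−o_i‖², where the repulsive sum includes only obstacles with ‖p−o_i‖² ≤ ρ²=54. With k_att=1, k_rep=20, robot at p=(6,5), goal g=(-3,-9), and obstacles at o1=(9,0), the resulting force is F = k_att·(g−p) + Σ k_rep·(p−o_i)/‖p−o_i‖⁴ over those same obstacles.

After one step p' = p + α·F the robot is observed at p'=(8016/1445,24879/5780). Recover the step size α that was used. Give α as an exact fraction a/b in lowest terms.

α = 1/20

F_att = 1·(g−p) = 1·(-9,-14) = (-9.0000,-14.0000)
o1: d²=34 ≤ ρ²=54; F_rep = 20·(-3,5)/34² = (-0.0519,0.0865)
F = F_att + ΣF_rep = (-9.0519,-13.9135)
Δp = p'−p = (-0.4526,-0.6957); α = Δx/Fx = (-654/1445) / (-2616/289) = 1/20
check: Δy/Fy = (-4021/5780) / (-4021/289) = 1/20 ✓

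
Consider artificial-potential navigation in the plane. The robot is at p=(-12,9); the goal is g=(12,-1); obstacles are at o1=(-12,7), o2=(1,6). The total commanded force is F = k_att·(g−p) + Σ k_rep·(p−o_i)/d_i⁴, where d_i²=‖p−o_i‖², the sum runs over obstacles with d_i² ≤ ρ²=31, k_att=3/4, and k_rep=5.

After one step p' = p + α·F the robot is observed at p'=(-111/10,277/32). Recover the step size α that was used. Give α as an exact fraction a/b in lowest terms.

α = 1/20

F_att = 3/4·(g−p) = 3/4·(24,-10) = (18.0000,-7.5000)
o1: d²=4 ≤ ρ²=31; F_rep = 5·(0,2)/4² = (0.0000,0.6250)
o2: d²=178 > ρ²=31 → inactive
F = F_att + ΣF_rep = (18.0000,-6.8750)
Δp = p'−p = (0.9000,-0.3438); α = Δx/Fx = (9/10) / (18) = 1/20
check: Δy/Fy = (-11/32) / (-55/8) = 1/20 ✓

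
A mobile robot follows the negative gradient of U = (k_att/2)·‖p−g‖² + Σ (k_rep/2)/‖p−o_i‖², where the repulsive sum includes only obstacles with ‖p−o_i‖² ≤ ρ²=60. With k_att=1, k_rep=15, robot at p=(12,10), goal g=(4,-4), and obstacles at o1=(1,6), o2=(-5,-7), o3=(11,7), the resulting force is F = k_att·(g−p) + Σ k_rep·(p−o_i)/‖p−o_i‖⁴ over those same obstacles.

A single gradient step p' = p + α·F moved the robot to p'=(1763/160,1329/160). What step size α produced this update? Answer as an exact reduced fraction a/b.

α = 1/8

F_att = 1·(g−p) = 1·(-8,-14) = (-8.0000,-14.0000)
o1: d²=137 > ρ²=60 → inactive
o2: d²=578 > ρ²=60 → inactive
o3: d²=10 ≤ ρ²=60; F_rep = 15·(1,3)/10² = (0.1500,0.4500)
F = F_att + ΣF_rep = (-7.8500,-13.5500)
Δp = p'−p = (-0.9812,-1.6938); α = Δx/Fx = (-157/160) / (-157/20) = 1/8
check: Δy/Fy = (-271/160) / (-271/20) = 1/8 ✓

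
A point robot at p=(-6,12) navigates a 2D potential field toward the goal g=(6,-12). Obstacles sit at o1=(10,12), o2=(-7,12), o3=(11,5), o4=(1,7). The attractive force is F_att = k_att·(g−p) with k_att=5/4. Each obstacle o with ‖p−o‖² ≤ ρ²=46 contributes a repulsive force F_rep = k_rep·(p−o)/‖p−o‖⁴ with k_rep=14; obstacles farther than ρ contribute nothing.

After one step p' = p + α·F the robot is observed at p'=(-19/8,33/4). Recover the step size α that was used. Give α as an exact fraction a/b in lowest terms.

α = 1/8

F_att = 5/4·(g−p) = 5/4·(12,-24) = (15.0000,-30.0000)
o1: d²=256 > ρ²=46 → inactive
o2: d²=1 ≤ ρ²=46; F_rep = 14·(1,0)/1² = (14.0000,0.0000)
o3: d²=338 > ρ²=46 → inactive
o4: d²=74 > ρ²=46 → inactive
F = F_att + ΣF_rep = (29.0000,-30.0000)
Δp = p'−p = (3.6250,-3.7500); α = Δx/Fx = (29/8) / (29) = 1/8
check: Δy/Fy = (-15/4) / (-30) = 1/8 ✓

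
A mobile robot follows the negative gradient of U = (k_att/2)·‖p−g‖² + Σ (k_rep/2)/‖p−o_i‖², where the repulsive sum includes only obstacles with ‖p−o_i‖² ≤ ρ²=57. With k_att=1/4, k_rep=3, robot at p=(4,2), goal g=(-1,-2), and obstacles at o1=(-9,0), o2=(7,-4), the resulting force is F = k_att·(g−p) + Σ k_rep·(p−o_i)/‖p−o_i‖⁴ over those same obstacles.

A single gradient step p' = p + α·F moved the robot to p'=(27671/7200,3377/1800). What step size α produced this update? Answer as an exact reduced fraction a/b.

α = 1/8

F_att = 1/4·(g−p) = 1/4·(-5,-4) = (-1.2500,-1.0000)
o1: d²=173 > ρ²=57 → inactive
o2: d²=45 ≤ ρ²=57; F_rep = 3·(-3,6)/45² = (-0.0044,0.0089)
F = F_att + ΣF_rep = (-1.2544,-0.9911)
Δp = p'−p = (-0.1568,-0.1239); α = Δx/Fx = (-1129/7200) / (-1129/900) = 1/8
check: Δy/Fy = (-223/1800) / (-223/225) = 1/8 ✓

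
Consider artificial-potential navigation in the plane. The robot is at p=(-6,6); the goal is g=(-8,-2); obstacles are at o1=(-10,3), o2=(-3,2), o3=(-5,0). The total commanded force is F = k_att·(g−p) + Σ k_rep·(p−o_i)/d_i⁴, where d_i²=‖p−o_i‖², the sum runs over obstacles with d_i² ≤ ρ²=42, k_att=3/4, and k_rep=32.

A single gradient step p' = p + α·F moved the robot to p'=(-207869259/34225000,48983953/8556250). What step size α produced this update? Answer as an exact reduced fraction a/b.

F_att = 3/4·(g−p) = 3/4·(-2,-8) = (-1.5000,-6.0000)
o1: d²=25 ≤ ρ²=42; F_rep = 32·(4,3)/25² = (0.2048,0.1536)
o2: d²=25 ≤ ρ²=42; F_rep = 32·(-3,4)/25² = (-0.1536,0.2048)
o3: d²=37 ≤ ρ²=42; F_rep = 32·(-1,6)/37² = (-0.0234,0.1402)
F = F_att + ΣF_rep = (-1.4722,-5.5014)
Δp = p'−p = (-0.0736,-0.2751); α = Δx/Fx = (-2519259/34225000) / (-2519259/1711250) = 1/20
check: Δy/Fy = (-2353547/8556250) / (-4707094/855625) = 1/20 ✓

α = 1/20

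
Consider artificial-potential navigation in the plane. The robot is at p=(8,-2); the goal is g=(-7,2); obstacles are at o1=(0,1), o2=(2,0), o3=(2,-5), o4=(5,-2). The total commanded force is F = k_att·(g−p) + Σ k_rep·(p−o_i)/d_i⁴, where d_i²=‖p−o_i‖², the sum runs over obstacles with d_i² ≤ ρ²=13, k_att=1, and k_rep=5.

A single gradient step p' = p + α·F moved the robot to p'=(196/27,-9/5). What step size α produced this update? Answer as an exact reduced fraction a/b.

F_att = 1·(g−p) = 1·(-15,4) = (-15.0000,4.0000)
o1: d²=73 > ρ²=13 → inactive
o2: d²=40 > ρ²=13 → inactive
o3: d²=45 > ρ²=13 → inactive
o4: d²=9 ≤ ρ²=13; F_rep = 5·(3,0)/9² = (0.1852,0.0000)
F = F_att + ΣF_rep = (-14.8148,4.0000)
Δp = p'−p = (-0.7407,0.2000); α = Δx/Fx = (-20/27) / (-400/27) = 1/20
check: Δy/Fy = (1/5) / (4) = 1/20 ✓

α = 1/20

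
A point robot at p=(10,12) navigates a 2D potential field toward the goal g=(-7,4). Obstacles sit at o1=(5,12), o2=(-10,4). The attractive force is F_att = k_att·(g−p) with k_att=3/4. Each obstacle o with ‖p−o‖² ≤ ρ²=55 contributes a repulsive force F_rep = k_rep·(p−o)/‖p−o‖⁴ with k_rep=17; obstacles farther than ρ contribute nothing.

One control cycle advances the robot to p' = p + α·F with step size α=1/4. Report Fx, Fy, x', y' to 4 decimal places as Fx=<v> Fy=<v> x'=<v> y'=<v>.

Fx=-12.6140 Fy=-6.0000 x'=6.8465 y'=10.5000

F_att = 3/4·(g−p) = 3/4·(-17,-8) = (-12.7500,-6.0000)
o1: d²=25 ≤ ρ²=55; F_rep = 17·(5,0)/25² = (0.1360,0.0000)
o2: d²=464 > ρ²=55 → inactive
F = F_att + ΣF_rep = (-12.6140,-6.0000)
p' = p + 1/4·F = (6.8465,10.5000)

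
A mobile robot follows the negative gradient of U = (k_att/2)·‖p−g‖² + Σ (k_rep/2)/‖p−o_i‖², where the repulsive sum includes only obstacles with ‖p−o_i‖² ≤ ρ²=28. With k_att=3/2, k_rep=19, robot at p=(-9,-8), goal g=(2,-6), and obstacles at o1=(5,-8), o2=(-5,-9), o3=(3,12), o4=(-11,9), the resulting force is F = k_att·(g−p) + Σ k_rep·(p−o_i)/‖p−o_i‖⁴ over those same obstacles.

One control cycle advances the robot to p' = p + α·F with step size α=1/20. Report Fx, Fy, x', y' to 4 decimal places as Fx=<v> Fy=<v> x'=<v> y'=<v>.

F_att = 3/2·(g−p) = 3/2·(11,2) = (16.5000,3.0000)
o1: d²=196 > ρ²=28 → inactive
o2: d²=17 ≤ ρ²=28; F_rep = 19·(-4,1)/17² = (-0.2630,0.0657)
o3: d²=544 > ρ²=28 → inactive
o4: d²=293 > ρ²=28 → inactive
F = F_att + ΣF_rep = (16.2370,3.0657)
p' = p + 1/20·F = (-8.1881,-7.8467)

Fx=16.2370 Fy=3.0657 x'=-8.1881 y'=-7.8467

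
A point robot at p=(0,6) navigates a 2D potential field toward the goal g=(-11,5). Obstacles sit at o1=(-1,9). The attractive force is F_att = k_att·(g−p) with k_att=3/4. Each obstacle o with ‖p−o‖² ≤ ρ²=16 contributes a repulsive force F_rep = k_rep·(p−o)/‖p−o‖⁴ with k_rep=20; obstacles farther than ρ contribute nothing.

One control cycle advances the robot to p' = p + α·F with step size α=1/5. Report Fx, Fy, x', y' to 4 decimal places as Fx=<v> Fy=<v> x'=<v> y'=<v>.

Fx=-8.0500 Fy=-1.3500 x'=-1.6100 y'=5.7300

F_att = 3/4·(g−p) = 3/4·(-11,-1) = (-8.2500,-0.7500)
o1: d²=10 ≤ ρ²=16; F_rep = 20·(1,-3)/10² = (0.2000,-0.6000)
F = F_att + ΣF_rep = (-8.0500,-1.3500)
p' = p + 1/5·F = (-1.6100,5.7300)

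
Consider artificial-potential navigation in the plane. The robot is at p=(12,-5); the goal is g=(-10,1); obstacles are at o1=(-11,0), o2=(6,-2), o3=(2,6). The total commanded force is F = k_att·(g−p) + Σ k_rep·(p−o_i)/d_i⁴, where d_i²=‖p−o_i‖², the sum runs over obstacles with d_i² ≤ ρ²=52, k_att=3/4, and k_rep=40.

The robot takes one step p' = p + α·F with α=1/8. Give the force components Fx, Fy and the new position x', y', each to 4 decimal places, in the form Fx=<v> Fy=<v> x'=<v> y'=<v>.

F_att = 3/4·(g−p) = 3/4·(-22,6) = (-16.5000,4.5000)
o1: d²=554 > ρ²=52 → inactive
o2: d²=45 ≤ ρ²=52; F_rep = 40·(6,-3)/45² = (0.1185,-0.0593)
o3: d²=221 > ρ²=52 → inactive
F = F_att + ΣF_rep = (-16.3815,4.4407)
p' = p + 1/8·F = (9.9523,-4.4449)

Fx=-16.3815 Fy=4.4407 x'=9.9523 y'=-4.4449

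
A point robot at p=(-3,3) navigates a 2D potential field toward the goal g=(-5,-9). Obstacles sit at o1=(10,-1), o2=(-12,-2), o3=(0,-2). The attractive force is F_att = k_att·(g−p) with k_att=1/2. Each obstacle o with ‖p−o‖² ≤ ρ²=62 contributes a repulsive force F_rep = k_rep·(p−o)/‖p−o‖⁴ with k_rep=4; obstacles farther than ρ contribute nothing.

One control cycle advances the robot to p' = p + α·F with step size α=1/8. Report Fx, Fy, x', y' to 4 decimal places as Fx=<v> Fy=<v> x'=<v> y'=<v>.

Fx=-1.0104 Fy=-5.9827 x'=-3.1263 y'=2.2522

F_att = 1/2·(g−p) = 1/2·(-2,-12) = (-1.0000,-6.0000)
o1: d²=185 > ρ²=62 → inactive
o2: d²=106 > ρ²=62 → inactive
o3: d²=34 ≤ ρ²=62; F_rep = 4·(-3,5)/34² = (-0.0104,0.0173)
F = F_att + ΣF_rep = (-1.0104,-5.9827)
p' = p + 1/8·F = (-3.1263,2.2522)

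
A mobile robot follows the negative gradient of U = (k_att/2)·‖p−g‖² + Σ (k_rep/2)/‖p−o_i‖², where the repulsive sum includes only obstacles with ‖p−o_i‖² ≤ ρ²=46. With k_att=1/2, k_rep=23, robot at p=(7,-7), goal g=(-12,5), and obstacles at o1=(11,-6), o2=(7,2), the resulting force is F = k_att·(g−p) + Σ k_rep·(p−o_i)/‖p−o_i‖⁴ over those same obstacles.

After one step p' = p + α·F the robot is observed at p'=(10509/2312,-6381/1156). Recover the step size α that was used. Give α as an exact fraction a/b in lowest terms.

α = 1/4

F_att = 1/2·(g−p) = 1/2·(-19,12) = (-9.5000,6.0000)
o1: d²=17 ≤ ρ²=46; F_rep = 23·(-4,-1)/17² = (-0.3183,-0.0796)
o2: d²=81 > ρ²=46 → inactive
F = F_att + ΣF_rep = (-9.8183,5.9204)
Δp = p'−p = (-2.4546,1.4801); α = Δx/Fx = (-5675/2312) / (-5675/578) = 1/4
check: Δy/Fy = (1711/1156) / (1711/289) = 1/4 ✓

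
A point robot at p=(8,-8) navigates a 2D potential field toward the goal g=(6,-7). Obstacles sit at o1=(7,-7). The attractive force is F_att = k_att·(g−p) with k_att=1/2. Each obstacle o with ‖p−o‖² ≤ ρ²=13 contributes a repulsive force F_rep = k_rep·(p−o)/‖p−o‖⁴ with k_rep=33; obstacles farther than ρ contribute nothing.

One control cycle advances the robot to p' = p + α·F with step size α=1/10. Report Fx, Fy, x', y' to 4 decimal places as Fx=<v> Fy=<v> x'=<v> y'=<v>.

Fx=7.2500 Fy=-7.7500 x'=8.7250 y'=-8.7750

F_att = 1/2·(g−p) = 1/2·(-2,1) = (-1.0000,0.5000)
o1: d²=2 ≤ ρ²=13; F_rep = 33·(1,-1)/2² = (8.2500,-8.2500)
F = F_att + ΣF_rep = (7.2500,-7.7500)
p' = p + 1/10·F = (8.7250,-8.7750)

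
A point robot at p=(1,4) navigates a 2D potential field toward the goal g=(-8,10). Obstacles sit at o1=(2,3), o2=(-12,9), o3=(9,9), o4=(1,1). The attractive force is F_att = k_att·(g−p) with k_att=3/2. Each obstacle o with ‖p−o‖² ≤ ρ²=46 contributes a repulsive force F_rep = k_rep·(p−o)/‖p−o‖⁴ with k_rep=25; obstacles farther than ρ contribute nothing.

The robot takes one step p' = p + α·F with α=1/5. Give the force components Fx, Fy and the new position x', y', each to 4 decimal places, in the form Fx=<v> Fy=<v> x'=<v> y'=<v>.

Fx=-19.7500 Fy=16.1759 x'=-2.9500 y'=7.2352

F_att = 3/2·(g−p) = 3/2·(-9,6) = (-13.5000,9.0000)
o1: d²=2 ≤ ρ²=46; F_rep = 25·(-1,1)/2² = (-6.2500,6.2500)
o2: d²=194 > ρ²=46 → inactive
o3: d²=89 > ρ²=46 → inactive
o4: d²=9 ≤ ρ²=46; F_rep = 25·(0,3)/9² = (0.0000,0.9259)
F = F_att + ΣF_rep = (-19.7500,16.1759)
p' = p + 1/5·F = (-2.9500,7.2352)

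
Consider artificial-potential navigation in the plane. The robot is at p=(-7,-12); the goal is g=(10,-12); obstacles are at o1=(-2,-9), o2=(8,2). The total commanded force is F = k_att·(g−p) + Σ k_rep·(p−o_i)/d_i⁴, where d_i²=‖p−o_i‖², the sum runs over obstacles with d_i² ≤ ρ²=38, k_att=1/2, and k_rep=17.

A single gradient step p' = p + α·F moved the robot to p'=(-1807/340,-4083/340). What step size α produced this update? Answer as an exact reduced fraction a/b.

F_att = 1/2·(g−p) = 1/2·(17,0) = (8.5000,0.0000)
o1: d²=34 ≤ ρ²=38; F_rep = 17·(-5,-3)/34² = (-0.0735,-0.0441)
o2: d²=421 > ρ²=38 → inactive
F = F_att + ΣF_rep = (8.4265,-0.0441)
Δp = p'−p = (1.6853,-0.0088); α = Δx/Fx = (573/340) / (573/68) = 1/5
check: Δy/Fy = (-3/340) / (-3/68) = 1/5 ✓

α = 1/5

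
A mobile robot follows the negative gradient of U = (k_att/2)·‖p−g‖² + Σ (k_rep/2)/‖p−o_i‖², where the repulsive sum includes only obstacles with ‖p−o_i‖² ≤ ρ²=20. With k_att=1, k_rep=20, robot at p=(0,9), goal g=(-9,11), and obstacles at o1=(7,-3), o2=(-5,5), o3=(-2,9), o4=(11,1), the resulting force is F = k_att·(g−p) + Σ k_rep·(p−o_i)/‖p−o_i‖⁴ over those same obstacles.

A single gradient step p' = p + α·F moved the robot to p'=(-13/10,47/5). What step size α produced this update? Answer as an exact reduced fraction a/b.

α = 1/5

F_att = 1·(g−p) = 1·(-9,2) = (-9.0000,2.0000)
o1: d²=193 > ρ²=20 → inactive
o2: d²=41 > ρ²=20 → inactive
o3: d²=4 ≤ ρ²=20; F_rep = 20·(2,0)/4² = (2.5000,0.0000)
o4: d²=185 > ρ²=20 → inactive
F = F_att + ΣF_rep = (-6.5000,2.0000)
Δp = p'−p = (-1.3000,0.4000); α = Δx/Fx = (-13/10) / (-13/2) = 1/5
check: Δy/Fy = (2/5) / (2) = 1/5 ✓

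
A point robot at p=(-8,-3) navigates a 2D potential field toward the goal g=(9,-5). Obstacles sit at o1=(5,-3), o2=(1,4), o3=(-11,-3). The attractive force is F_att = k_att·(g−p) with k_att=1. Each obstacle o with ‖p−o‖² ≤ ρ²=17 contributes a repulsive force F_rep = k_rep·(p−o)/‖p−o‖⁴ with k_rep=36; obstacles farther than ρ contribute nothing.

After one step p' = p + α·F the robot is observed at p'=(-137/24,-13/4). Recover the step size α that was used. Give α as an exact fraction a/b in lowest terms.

α = 1/8

F_att = 1·(g−p) = 1·(17,-2) = (17.0000,-2.0000)
o1: d²=169 > ρ²=17 → inactive
o2: d²=130 > ρ²=17 → inactive
o3: d²=9 ≤ ρ²=17; F_rep = 36·(3,0)/9² = (1.3333,0.0000)
F = F_att + ΣF_rep = (18.3333,-2.0000)
Δp = p'−p = (2.2917,-0.2500); α = Δx/Fx = (55/24) / (55/3) = 1/8
check: Δy/Fy = (-1/4) / (-2) = 1/8 ✓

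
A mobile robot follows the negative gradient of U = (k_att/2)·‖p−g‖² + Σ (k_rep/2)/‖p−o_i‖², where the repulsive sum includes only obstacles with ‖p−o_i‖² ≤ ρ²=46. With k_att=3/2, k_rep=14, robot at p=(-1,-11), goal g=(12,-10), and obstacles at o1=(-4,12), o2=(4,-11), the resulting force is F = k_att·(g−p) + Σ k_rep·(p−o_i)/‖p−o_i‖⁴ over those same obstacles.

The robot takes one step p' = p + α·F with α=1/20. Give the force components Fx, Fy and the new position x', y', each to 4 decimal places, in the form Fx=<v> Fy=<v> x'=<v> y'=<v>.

Fx=19.3880 Fy=1.5000 x'=-0.0306 y'=-10.9250

F_att = 3/2·(g−p) = 3/2·(13,1) = (19.5000,1.5000)
o1: d²=538 > ρ²=46 → inactive
o2: d²=25 ≤ ρ²=46; F_rep = 14·(-5,0)/25² = (-0.1120,0.0000)
F = F_att + ΣF_rep = (19.3880,1.5000)
p' = p + 1/20·F = (-0.0306,-10.9250)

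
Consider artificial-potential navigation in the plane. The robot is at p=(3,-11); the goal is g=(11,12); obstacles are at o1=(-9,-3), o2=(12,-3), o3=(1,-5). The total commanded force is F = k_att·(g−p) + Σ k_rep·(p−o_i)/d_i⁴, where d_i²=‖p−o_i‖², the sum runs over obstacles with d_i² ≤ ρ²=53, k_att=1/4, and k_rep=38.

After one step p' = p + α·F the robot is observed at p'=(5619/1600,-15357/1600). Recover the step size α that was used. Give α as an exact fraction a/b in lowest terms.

F_att = 1/4·(g−p) = 1/4·(8,23) = (2.0000,5.7500)
o1: d²=208 > ρ²=53 → inactive
o2: d²=145 > ρ²=53 → inactive
o3: d²=40 ≤ ρ²=53; F_rep = 38·(2,-6)/40² = (0.0475,-0.1425)
F = F_att + ΣF_rep = (2.0475,5.6075)
Δp = p'−p = (0.5119,1.4019); α = Δx/Fx = (819/1600) / (819/400) = 1/4
check: Δy/Fy = (2243/1600) / (2243/400) = 1/4 ✓

α = 1/4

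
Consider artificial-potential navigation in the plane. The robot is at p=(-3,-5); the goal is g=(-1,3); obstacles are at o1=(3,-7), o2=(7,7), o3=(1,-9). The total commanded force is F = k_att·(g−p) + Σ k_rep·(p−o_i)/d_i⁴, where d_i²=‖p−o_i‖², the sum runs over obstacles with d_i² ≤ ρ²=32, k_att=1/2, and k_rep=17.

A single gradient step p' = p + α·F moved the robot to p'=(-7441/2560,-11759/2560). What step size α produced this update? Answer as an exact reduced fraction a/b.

F_att = 1/2·(g−p) = 1/2·(2,8) = (1.0000,4.0000)
o1: d²=40 > ρ²=32 → inactive
o2: d²=244 > ρ²=32 → inactive
o3: d²=32 ≤ ρ²=32; F_rep = 17·(-4,4)/32² = (-0.0664,0.0664)
F = F_att + ΣF_rep = (0.9336,4.0664)
Δp = p'−p = (0.0934,0.4066); α = Δx/Fx = (239/2560) / (239/256) = 1/10
check: Δy/Fy = (1041/2560) / (1041/256) = 1/10 ✓

α = 1/10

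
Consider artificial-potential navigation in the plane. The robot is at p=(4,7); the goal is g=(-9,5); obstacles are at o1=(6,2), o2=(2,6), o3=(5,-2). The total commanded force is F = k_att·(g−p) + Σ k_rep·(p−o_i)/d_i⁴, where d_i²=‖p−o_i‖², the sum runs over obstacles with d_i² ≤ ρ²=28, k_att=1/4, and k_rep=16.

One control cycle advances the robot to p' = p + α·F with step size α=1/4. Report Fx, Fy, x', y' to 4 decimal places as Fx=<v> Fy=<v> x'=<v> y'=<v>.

Fx=-1.9700 Fy=0.1400 x'=3.5075 y'=7.0350

F_att = 1/4·(g−p) = 1/4·(-13,-2) = (-3.2500,-0.5000)
o1: d²=29 > ρ²=28 → inactive
o2: d²=5 ≤ ρ²=28; F_rep = 16·(2,1)/5² = (1.2800,0.6400)
o3: d²=82 > ρ²=28 → inactive
F = F_att + ΣF_rep = (-1.9700,0.1400)
p' = p + 1/4·F = (3.5075,7.0350)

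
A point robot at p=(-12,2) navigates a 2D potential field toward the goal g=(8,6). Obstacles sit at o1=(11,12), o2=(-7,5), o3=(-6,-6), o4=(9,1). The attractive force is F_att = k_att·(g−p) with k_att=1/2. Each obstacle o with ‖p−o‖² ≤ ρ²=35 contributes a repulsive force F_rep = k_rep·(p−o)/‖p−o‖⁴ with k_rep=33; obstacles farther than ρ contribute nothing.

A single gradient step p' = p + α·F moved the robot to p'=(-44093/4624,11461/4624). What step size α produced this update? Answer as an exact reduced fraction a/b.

α = 1/4

F_att = 1/2·(g−p) = 1/2·(20,4) = (10.0000,2.0000)
o1: d²=629 > ρ²=35 → inactive
o2: d²=34 ≤ ρ²=35; F_rep = 33·(-5,-3)/34² = (-0.1427,-0.0856)
o3: d²=100 > ρ²=35 → inactive
o4: d²=442 > ρ²=35 → inactive
F = F_att + ΣF_rep = (9.8573,1.9144)
Δp = p'−p = (2.4643,0.4786); α = Δx/Fx = (11395/4624) / (11395/1156) = 1/4
check: Δy/Fy = (2213/4624) / (2213/1156) = 1/4 ✓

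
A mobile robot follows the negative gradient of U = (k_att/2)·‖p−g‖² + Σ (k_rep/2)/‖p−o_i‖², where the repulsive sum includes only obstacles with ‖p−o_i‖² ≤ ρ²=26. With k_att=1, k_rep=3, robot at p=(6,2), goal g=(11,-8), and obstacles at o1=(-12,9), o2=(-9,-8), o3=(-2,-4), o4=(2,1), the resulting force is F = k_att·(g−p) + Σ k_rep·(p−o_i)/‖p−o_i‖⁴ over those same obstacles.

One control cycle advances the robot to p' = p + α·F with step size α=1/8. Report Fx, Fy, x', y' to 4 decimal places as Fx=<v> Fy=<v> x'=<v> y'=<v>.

F_att = 1·(g−p) = 1·(5,-10) = (5.0000,-10.0000)
o1: d²=373 > ρ²=26 → inactive
o2: d²=325 > ρ²=26 → inactive
o3: d²=100 > ρ²=26 → inactive
o4: d²=17 ≤ ρ²=26; F_rep = 3·(4,1)/17² = (0.0415,0.0104)
F = F_att + ΣF_rep = (5.0415,-9.9896)
p' = p + 1/8·F = (6.6302,0.7513)

Fx=5.0415 Fy=-9.9896 x'=6.6302 y'=0.7513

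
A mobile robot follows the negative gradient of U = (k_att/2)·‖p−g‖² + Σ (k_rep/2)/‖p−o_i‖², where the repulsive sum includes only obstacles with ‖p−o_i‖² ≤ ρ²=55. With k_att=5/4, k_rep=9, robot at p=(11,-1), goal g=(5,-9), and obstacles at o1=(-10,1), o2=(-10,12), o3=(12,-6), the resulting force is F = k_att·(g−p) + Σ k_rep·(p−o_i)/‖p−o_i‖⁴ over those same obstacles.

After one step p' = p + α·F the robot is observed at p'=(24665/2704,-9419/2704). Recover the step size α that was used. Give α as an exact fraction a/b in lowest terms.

F_att = 5/4·(g−p) = 5/4·(-6,-8) = (-7.5000,-10.0000)
o1: d²=445 > ρ²=55 → inactive
o2: d²=610 > ρ²=55 → inactive
o3: d²=26 ≤ ρ²=55; F_rep = 9·(-1,5)/26² = (-0.0133,0.0666)
F = F_att + ΣF_rep = (-7.5133,-9.9334)
Δp = p'−p = (-1.8783,-2.4834); α = Δx/Fx = (-5079/2704) / (-5079/676) = 1/4
check: Δy/Fy = (-6715/2704) / (-6715/676) = 1/4 ✓

α = 1/4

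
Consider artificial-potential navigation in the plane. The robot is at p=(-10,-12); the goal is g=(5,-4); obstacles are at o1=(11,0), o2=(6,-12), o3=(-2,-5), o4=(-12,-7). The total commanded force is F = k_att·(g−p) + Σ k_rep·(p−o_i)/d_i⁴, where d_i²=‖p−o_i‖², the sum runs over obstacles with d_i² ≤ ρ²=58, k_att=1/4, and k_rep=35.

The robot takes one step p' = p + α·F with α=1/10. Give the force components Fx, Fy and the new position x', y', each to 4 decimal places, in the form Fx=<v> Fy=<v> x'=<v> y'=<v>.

F_att = 1/4·(g−p) = 1/4·(15,8) = (3.7500,2.0000)
o1: d²=585 > ρ²=58 → inactive
o2: d²=256 > ρ²=58 → inactive
o3: d²=113 > ρ²=58 → inactive
o4: d²=29 ≤ ρ²=58; F_rep = 35·(2,-5)/29² = (0.0832,-0.2081)
F = F_att + ΣF_rep = (3.8332,1.7919)
p' = p + 1/10·F = (-9.6167,-11.8208)

Fx=3.8332 Fy=1.7919 x'=-9.6167 y'=-11.8208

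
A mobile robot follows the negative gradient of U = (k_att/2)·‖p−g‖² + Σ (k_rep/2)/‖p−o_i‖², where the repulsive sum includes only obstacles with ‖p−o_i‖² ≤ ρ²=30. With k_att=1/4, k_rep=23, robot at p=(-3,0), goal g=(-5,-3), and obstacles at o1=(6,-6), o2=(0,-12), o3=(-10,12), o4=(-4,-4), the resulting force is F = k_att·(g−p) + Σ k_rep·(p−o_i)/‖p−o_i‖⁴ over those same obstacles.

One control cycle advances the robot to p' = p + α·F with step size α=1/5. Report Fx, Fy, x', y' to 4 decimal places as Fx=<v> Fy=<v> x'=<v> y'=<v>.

Fx=-0.4204 Fy=-0.4317 x'=-3.0841 y'=-0.0863

F_att = 1/4·(g−p) = 1/4·(-2,-3) = (-0.5000,-0.7500)
o1: d²=117 > ρ²=30 → inactive
o2: d²=153 > ρ²=30 → inactive
o3: d²=193 > ρ²=30 → inactive
o4: d²=17 ≤ ρ²=30; F_rep = 23·(1,4)/17² = (0.0796,0.3183)
F = F_att + ΣF_rep = (-0.4204,-0.4317)
p' = p + 1/5·F = (-3.0841,-0.0863)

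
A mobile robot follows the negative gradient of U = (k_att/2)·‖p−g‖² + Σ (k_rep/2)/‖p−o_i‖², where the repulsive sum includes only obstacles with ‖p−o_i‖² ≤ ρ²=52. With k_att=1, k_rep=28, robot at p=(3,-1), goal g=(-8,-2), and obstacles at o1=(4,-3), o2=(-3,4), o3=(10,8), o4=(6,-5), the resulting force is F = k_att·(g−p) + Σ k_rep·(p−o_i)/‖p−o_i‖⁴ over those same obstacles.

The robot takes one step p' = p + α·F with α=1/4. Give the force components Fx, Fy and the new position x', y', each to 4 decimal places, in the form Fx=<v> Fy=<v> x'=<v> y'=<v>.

Fx=-12.2544 Fy=1.4192 x'=-0.0636 y'=-0.6452

F_att = 1·(g−p) = 1·(-11,-1) = (-11.0000,-1.0000)
o1: d²=5 ≤ ρ²=52; F_rep = 28·(-1,2)/5² = (-1.1200,2.2400)
o2: d²=61 > ρ²=52 → inactive
o3: d²=130 > ρ²=52 → inactive
o4: d²=25 ≤ ρ²=52; F_rep = 28·(-3,4)/25² = (-0.1344,0.1792)
F = F_att + ΣF_rep = (-12.2544,1.4192)
p' = p + 1/4·F = (-0.0636,-0.6452)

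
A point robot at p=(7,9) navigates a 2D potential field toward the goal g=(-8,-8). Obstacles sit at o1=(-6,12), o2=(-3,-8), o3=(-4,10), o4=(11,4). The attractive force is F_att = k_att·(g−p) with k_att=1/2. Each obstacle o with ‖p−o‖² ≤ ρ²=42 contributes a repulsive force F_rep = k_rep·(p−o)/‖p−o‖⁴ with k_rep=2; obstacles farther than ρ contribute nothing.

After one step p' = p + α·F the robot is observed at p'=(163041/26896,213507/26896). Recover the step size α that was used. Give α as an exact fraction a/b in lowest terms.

F_att = 1/2·(g−p) = 1/2·(-15,-17) = (-7.5000,-8.5000)
o1: d²=178 > ρ²=42 → inactive
o2: d²=389 > ρ²=42 → inactive
o3: d²=122 > ρ²=42 → inactive
o4: d²=41 ≤ ρ²=42; F_rep = 2·(-4,5)/41² = (-0.0048,0.0059)
F = F_att + ΣF_rep = (-7.5048,-8.4941)
Δp = p'−p = (-0.9381,-1.0618); α = Δx/Fx = (-25231/26896) / (-25231/3362) = 1/8
check: Δy/Fy = (-28557/26896) / (-28557/3362) = 1/8 ✓

α = 1/8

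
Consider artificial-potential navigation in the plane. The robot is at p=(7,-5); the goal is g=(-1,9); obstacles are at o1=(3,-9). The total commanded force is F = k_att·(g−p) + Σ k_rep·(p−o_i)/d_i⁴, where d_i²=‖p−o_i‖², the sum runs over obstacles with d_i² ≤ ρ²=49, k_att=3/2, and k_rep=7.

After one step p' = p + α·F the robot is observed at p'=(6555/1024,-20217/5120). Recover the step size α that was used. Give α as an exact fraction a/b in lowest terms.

α = 1/20

F_att = 3/2·(g−p) = 3/2·(-8,14) = (-12.0000,21.0000)
o1: d²=32 ≤ ρ²=49; F_rep = 7·(4,4)/32² = (0.0273,0.0273)
F = F_att + ΣF_rep = (-11.9727,21.0273)
Δp = p'−p = (-0.5986,1.0514); α = Δx/Fx = (-613/1024) / (-3065/256) = 1/20
check: Δy/Fy = (5383/5120) / (5383/256) = 1/20 ✓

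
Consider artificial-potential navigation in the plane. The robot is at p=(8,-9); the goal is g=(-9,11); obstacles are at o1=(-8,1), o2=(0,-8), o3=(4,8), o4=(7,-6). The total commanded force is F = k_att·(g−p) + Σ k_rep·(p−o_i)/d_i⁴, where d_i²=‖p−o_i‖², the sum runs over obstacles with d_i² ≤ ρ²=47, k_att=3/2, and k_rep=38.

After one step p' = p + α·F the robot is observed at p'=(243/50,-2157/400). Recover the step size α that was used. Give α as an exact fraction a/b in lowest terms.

F_att = 3/2·(g−p) = 3/2·(-17,20) = (-25.5000,30.0000)
o1: d²=356 > ρ²=47 → inactive
o2: d²=65 > ρ²=47 → inactive
o3: d²=305 > ρ²=47 → inactive
o4: d²=10 ≤ ρ²=47; F_rep = 38·(1,-3)/10² = (0.3800,-1.1400)
F = F_att + ΣF_rep = (-25.1200,28.8600)
Δp = p'−p = (-3.1400,3.6075); α = Δx/Fx = (-157/50) / (-628/25) = 1/8
check: Δy/Fy = (1443/400) / (1443/50) = 1/8 ✓

α = 1/8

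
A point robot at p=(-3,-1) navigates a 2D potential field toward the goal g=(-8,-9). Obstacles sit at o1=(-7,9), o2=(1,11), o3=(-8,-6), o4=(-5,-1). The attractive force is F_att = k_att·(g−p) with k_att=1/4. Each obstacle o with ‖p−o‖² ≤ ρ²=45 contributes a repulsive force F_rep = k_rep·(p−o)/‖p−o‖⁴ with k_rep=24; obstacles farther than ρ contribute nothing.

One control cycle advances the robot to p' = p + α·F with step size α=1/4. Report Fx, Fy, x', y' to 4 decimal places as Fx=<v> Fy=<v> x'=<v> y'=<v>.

F_att = 1/4·(g−p) = 1/4·(-5,-8) = (-1.2500,-2.0000)
o1: d²=116 > ρ²=45 → inactive
o2: d²=160 > ρ²=45 → inactive
o3: d²=50 > ρ²=45 → inactive
o4: d²=4 ≤ ρ²=45; F_rep = 24·(2,0)/4² = (3.0000,0.0000)
F = F_att + ΣF_rep = (1.7500,-2.0000)
p' = p + 1/4·F = (-2.5625,-1.5000)

Fx=1.7500 Fy=-2.0000 x'=-2.5625 y'=-1.5000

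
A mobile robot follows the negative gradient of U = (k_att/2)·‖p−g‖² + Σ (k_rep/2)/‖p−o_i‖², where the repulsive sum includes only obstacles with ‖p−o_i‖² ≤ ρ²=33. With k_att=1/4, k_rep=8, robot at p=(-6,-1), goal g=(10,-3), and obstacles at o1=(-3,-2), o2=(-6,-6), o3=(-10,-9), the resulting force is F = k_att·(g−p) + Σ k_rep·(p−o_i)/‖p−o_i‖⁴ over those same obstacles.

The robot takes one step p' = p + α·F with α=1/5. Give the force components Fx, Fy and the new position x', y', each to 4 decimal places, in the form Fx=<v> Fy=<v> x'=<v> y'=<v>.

F_att = 1/4·(g−p) = 1/4·(16,-2) = (4.0000,-0.5000)
o1: d²=10 ≤ ρ²=33; F_rep = 8·(-3,1)/10² = (-0.2400,0.0800)
o2: d²=25 ≤ ρ²=33; F_rep = 8·(0,5)/25² = (0.0000,0.0640)
o3: d²=80 > ρ²=33 → inactive
F = F_att + ΣF_rep = (3.7600,-0.3560)
p' = p + 1/5·F = (-5.2480,-1.0712)

Fx=3.7600 Fy=-0.3560 x'=-5.2480 y'=-1.0712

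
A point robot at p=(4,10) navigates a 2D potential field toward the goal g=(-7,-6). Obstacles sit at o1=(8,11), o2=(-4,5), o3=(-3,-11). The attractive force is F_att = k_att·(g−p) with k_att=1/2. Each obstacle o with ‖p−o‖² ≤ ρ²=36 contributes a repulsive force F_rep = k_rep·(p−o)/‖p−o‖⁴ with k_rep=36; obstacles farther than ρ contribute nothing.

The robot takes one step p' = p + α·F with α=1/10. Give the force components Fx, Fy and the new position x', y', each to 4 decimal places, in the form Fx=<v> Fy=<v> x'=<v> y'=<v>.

F_att = 1/2·(g−p) = 1/2·(-11,-16) = (-5.5000,-8.0000)
o1: d²=17 ≤ ρ²=36; F_rep = 36·(-4,-1)/17² = (-0.4983,-0.1246)
o2: d²=89 > ρ²=36 → inactive
o3: d²=490 > ρ²=36 → inactive
F = F_att + ΣF_rep = (-5.9983,-8.1246)
p' = p + 1/10·F = (3.4002,9.1875)

Fx=-5.9983 Fy=-8.1246 x'=3.4002 y'=9.1875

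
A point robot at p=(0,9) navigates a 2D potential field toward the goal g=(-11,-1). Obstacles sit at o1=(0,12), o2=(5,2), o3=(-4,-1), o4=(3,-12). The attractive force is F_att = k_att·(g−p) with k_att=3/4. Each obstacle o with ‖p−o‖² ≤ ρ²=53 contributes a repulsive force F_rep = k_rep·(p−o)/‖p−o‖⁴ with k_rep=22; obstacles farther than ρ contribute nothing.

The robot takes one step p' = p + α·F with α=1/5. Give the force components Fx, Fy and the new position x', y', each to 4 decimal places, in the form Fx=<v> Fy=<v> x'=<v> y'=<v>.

F_att = 3/4·(g−p) = 3/4·(-11,-10) = (-8.2500,-7.5000)
o1: d²=9 ≤ ρ²=53; F_rep = 22·(0,-3)/9² = (0.0000,-0.8148)
o2: d²=74 > ρ²=53 → inactive
o3: d²=116 > ρ²=53 → inactive
o4: d²=450 > ρ²=53 → inactive
F = F_att + ΣF_rep = (-8.2500,-8.3148)
p' = p + 1/5·F = (-1.6500,7.3370)

Fx=-8.2500 Fy=-8.3148 x'=-1.6500 y'=7.3370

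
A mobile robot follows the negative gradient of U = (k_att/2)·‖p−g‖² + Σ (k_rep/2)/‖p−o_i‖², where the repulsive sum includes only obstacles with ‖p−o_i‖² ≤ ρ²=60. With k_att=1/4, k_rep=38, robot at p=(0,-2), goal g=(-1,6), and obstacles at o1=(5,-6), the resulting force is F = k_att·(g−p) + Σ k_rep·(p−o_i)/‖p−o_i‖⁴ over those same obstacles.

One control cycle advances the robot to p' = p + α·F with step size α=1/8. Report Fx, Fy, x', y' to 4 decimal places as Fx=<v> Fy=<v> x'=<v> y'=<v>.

F_att = 1/4·(g−p) = 1/4·(-1,8) = (-0.2500,2.0000)
o1: d²=41 ≤ ρ²=60; F_rep = 38·(-5,4)/41² = (-0.1130,0.0904)
F = F_att + ΣF_rep = (-0.3630,2.0904)
p' = p + 1/8·F = (-0.0454,-1.7387)

Fx=-0.3630 Fy=2.0904 x'=-0.0454 y'=-1.7387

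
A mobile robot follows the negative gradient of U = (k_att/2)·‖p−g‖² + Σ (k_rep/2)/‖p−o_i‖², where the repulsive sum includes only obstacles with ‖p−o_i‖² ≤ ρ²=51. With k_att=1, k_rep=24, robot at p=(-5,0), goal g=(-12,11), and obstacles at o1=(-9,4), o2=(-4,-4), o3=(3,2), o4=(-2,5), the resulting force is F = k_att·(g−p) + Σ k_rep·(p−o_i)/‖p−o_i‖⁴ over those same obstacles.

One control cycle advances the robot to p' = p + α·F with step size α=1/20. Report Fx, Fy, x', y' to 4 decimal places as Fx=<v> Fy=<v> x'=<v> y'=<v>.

F_att = 1·(g−p) = 1·(-7,11) = (-7.0000,11.0000)
o1: d²=32 ≤ ρ²=51; F_rep = 24·(4,-4)/32² = (0.0938,-0.0938)
o2: d²=17 ≤ ρ²=51; F_rep = 24·(-1,4)/17² = (-0.0830,0.3322)
o3: d²=68 > ρ²=51 → inactive
o4: d²=34 ≤ ρ²=51; F_rep = 24·(-3,-5)/34² = (-0.0623,-0.1038)
F = F_att + ΣF_rep = (-7.0516,11.1346)
p' = p + 1/20·F = (-5.3526,0.5567)

Fx=-7.0516 Fy=11.1346 x'=-5.3526 y'=0.5567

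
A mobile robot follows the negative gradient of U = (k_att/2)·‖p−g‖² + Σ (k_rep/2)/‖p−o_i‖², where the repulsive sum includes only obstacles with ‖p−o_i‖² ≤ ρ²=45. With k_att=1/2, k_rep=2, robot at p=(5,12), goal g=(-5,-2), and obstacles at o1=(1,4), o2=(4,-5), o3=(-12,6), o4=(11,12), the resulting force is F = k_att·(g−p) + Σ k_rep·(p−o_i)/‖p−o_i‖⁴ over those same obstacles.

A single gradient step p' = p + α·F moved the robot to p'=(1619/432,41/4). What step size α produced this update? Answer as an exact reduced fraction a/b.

F_att = 1/2·(g−p) = 1/2·(-10,-14) = (-5.0000,-7.0000)
o1: d²=80 > ρ²=45 → inactive
o2: d²=290 > ρ²=45 → inactive
o3: d²=325 > ρ²=45 → inactive
o4: d²=36 ≤ ρ²=45; F_rep = 2·(-6,0)/36² = (-0.0093,0.0000)
F = F_att + ΣF_rep = (-5.0093,-7.0000)
Δp = p'−p = (-1.2523,-1.7500); α = Δx/Fx = (-541/432) / (-541/108) = 1/4
check: Δy/Fy = (-7/4) / (-7) = 1/4 ✓

α = 1/4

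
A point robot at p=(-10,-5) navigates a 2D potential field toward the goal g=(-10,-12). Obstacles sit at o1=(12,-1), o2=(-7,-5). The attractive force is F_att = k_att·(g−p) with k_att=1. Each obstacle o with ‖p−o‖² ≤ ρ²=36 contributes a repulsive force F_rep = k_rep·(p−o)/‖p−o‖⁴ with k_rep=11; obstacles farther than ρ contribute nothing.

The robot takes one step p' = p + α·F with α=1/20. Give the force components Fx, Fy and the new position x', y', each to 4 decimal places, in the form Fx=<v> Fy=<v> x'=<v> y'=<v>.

F_att = 1·(g−p) = 1·(0,-7) = (0.0000,-7.0000)
o1: d²=500 > ρ²=36 → inactive
o2: d²=9 ≤ ρ²=36; F_rep = 11·(-3,0)/9² = (-0.4074,0.0000)
F = F_att + ΣF_rep = (-0.4074,-7.0000)
p' = p + 1/20·F = (-10.0204,-5.3500)

Fx=-0.4074 Fy=-7.0000 x'=-10.0204 y'=-5.3500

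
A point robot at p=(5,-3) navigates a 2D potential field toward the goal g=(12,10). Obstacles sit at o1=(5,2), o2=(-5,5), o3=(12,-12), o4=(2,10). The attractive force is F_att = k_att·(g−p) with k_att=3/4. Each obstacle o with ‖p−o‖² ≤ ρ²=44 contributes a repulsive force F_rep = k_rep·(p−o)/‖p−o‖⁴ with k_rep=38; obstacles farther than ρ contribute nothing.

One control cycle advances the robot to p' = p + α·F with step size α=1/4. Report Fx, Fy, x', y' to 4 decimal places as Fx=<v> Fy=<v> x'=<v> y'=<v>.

Fx=5.2500 Fy=9.4460 x'=6.3125 y'=-0.6385

F_att = 3/4·(g−p) = 3/4·(7,13) = (5.2500,9.7500)
o1: d²=25 ≤ ρ²=44; F_rep = 38·(0,-5)/25² = (0.0000,-0.3040)
o2: d²=164 > ρ²=44 → inactive
o3: d²=130 > ρ²=44 → inactive
o4: d²=178 > ρ²=44 → inactive
F = F_att + ΣF_rep = (5.2500,9.4460)
p' = p + 1/4·F = (6.3125,-0.6385)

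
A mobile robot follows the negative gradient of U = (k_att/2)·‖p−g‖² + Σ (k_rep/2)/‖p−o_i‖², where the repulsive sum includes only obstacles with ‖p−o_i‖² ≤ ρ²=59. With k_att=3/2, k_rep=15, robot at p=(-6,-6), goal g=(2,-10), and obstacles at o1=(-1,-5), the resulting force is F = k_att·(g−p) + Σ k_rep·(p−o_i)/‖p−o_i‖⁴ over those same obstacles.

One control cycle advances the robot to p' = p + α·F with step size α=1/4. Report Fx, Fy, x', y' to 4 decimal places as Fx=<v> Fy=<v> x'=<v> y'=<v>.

F_att = 3/2·(g−p) = 3/2·(8,-4) = (12.0000,-6.0000)
o1: d²=26 ≤ ρ²=59; F_rep = 15·(-5,-1)/26² = (-0.1109,-0.0222)
F = F_att + ΣF_rep = (11.8891,-6.0222)
p' = p + 1/4·F = (-3.0277,-7.5055)

Fx=11.8891 Fy=-6.0222 x'=-3.0277 y'=-7.5055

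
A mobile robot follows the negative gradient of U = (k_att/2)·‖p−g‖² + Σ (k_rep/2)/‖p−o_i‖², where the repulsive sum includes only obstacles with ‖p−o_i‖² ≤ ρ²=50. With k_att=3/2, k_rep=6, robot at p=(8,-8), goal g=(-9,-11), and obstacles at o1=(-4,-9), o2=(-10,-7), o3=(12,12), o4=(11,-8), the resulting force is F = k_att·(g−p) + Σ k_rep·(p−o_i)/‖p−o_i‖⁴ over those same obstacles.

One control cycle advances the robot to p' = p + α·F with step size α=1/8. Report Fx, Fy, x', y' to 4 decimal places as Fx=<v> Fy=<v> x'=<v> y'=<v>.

Fx=-25.7222 Fy=-4.5000 x'=4.7847 y'=-8.5625

F_att = 3/2·(g−p) = 3/2·(-17,-3) = (-25.5000,-4.5000)
o1: d²=145 > ρ²=50 → inactive
o2: d²=325 > ρ²=50 → inactive
o3: d²=416 > ρ²=50 → inactive
o4: d²=9 ≤ ρ²=50; F_rep = 6·(-3,0)/9² = (-0.2222,0.0000)
F = F_att + ΣF_rep = (-25.7222,-4.5000)
p' = p + 1/8·F = (4.7847,-8.5625)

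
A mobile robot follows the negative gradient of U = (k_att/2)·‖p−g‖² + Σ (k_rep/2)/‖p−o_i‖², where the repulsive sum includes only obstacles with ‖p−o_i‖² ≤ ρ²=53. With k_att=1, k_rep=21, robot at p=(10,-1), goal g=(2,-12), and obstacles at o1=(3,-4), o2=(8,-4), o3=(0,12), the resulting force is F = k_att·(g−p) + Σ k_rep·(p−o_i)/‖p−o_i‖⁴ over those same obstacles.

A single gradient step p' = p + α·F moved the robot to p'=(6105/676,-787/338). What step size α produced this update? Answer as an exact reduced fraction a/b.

F_att = 1·(g−p) = 1·(-8,-11) = (-8.0000,-11.0000)
o1: d²=58 > ρ²=53 → inactive
o2: d²=13 ≤ ρ²=53; F_rep = 21·(2,3)/13² = (0.2485,0.3728)
o3: d²=269 > ρ²=53 → inactive
F = F_att + ΣF_rep = (-7.7515,-10.6272)
Δp = p'−p = (-0.9689,-1.3284); α = Δx/Fx = (-655/676) / (-1310/169) = 1/8
check: Δy/Fy = (-449/338) / (-1796/169) = 1/8 ✓

α = 1/8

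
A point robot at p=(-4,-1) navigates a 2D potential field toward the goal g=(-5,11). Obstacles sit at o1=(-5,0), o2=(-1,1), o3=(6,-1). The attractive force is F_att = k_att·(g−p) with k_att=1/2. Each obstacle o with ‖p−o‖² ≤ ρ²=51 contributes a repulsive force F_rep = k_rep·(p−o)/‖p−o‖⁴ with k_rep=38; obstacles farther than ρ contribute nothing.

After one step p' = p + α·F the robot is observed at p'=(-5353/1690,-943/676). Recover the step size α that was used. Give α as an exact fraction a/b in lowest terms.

α = 1/10

F_att = 1/2·(g−p) = 1/2·(-1,12) = (-0.5000,6.0000)
o1: d²=2 ≤ ρ²=51; F_rep = 38·(1,-1)/2² = (9.5000,-9.5000)
o2: d²=13 ≤ ρ²=51; F_rep = 38·(-3,-2)/13² = (-0.6746,-0.4497)
o3: d²=100 > ρ²=51 → inactive
F = F_att + ΣF_rep = (8.3254,-3.9497)
Δp = p'−p = (0.8325,-0.3950); α = Δx/Fx = (1407/1690) / (1407/169) = 1/10
check: Δy/Fy = (-267/676) / (-1335/338) = 1/10 ✓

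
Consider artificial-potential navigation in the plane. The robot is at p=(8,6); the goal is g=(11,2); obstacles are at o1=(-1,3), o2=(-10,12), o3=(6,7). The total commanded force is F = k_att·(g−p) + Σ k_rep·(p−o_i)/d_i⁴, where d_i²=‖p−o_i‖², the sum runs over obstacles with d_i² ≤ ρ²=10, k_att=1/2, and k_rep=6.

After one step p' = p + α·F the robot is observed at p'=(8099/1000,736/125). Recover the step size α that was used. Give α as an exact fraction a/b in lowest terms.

α = 1/20

F_att = 1/2·(g−p) = 1/2·(3,-4) = (1.5000,-2.0000)
o1: d²=90 > ρ²=10 → inactive
o2: d²=360 > ρ²=10 → inactive
o3: d²=5 ≤ ρ²=10; F_rep = 6·(2,-1)/5² = (0.4800,-0.2400)
F = F_att + ΣF_rep = (1.9800,-2.2400)
Δp = p'−p = (0.0990,-0.1120); α = Δx/Fx = (99/1000) / (99/50) = 1/20
check: Δy/Fy = (-14/125) / (-56/25) = 1/20 ✓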